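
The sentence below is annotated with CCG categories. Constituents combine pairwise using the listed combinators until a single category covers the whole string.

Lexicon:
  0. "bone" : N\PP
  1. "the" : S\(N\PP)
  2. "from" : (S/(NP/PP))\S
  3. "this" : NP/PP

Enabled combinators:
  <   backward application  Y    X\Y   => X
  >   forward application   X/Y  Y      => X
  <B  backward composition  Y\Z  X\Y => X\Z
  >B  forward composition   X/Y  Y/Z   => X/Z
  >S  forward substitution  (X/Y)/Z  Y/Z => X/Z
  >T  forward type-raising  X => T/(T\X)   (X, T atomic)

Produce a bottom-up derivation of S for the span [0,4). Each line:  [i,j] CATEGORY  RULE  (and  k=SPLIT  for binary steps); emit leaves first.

[0,1] N\PP  lex  "bone"
[1,2] S\(N\PP)  lex  "the"
[0,2] S  <  k=1
[2,3] (S/(NP/PP))\S  lex  "from"
[0,3] S/(NP/PP)  <  k=2
[3,4] NP/PP  lex  "this"
[0,4] S  >  k=3

[0,4] S   >
  [0,3] S/(NP/PP)   <
    [0,2] S   <
      [0,1] "bone" : N\PP
      [1,2] "the" : S\(N\PP)
    [2,3] "from" : (S/(NP/PP))\S
  [3,4] "this" : NP/PP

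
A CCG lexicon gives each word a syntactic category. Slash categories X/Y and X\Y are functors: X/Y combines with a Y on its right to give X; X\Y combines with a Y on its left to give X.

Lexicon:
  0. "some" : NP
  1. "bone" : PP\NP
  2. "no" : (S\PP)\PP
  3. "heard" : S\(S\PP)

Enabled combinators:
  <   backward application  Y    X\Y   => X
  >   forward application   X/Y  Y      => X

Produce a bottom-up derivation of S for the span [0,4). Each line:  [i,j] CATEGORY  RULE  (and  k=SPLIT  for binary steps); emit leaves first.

[0,4] S   <
  [0,3] S\PP   <
    [0,2] PP   <
      [0,1] "some" : NP
      [1,2] "bone" : PP\NP
    [2,3] "no" : (S\PP)\PP
  [3,4] "heard" : S\(S\PP)

[0,1] NP  lex  "some"
[1,2] PP\NP  lex  "bone"
[0,2] PP  <  k=1
[2,3] (S\PP)\PP  lex  "no"
[0,3] S\PP  <  k=2
[3,4] S\(S\PP)  lex  "heard"
[0,4] S  <  k=3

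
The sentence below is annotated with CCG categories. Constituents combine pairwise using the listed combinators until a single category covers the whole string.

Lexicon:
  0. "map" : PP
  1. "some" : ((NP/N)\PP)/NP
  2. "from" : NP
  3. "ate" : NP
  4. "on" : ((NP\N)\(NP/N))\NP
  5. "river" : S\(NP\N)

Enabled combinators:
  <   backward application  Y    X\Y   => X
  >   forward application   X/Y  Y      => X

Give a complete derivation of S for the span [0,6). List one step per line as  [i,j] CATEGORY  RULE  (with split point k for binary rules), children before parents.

[0,1] PP  lex  "map"
[1,2] ((NP/N)\PP)/NP  lex  "some"
[2,3] NP  lex  "from"
[1,3] (NP/N)\PP  >  k=2
[0,3] NP/N  <  k=1
[3,4] NP  lex  "ate"
[4,5] ((NP\N)\(NP/N))\NP  lex  "on"
[3,5] (NP\N)\(NP/N)  <  k=4
[0,5] NP\N  <  k=3
[5,6] S\(NP\N)  lex  "river"
[0,6] S  <  k=5

[0,6] S   <
  [0,5] NP\N   <
    [0,3] NP/N   <
      [0,1] "map" : PP
      [1,3] (NP/N)\PP   >
        [1,2] "some" : ((NP/N)\PP)/NP
        [2,3] "from" : NP
    [3,5] (NP\N)\(NP/N)   <
      [3,4] "ate" : NP
      [4,5] "on" : ((NP\N)\(NP/N))\NP
  [5,6] "river" : S\(NP\N)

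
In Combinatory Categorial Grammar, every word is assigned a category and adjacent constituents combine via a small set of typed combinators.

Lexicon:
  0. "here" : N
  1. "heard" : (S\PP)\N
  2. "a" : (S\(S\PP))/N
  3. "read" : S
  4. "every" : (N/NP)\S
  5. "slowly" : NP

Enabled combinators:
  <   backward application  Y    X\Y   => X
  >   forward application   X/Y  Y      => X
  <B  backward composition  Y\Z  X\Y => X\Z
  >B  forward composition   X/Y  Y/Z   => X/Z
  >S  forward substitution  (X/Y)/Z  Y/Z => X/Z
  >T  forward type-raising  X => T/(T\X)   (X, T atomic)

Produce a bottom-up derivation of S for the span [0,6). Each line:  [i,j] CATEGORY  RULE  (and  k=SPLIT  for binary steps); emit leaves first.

[0,1] N  lex  "here"
[1,2] (S\PP)\N  lex  "heard"
[0,2] S\PP  <  k=1
[2,3] (S\(S\PP))/N  lex  "a"
[3,4] S  lex  "read"
[4,5] (N/NP)\S  lex  "every"
[3,5] N/NP  <  k=4
[5,6] NP  lex  "slowly"
[3,6] N  >  k=5
[2,6] S\(S\PP)  >  k=3
[0,6] S  <  k=2

[0,6] S   <
  [0,2] S\PP   <
    [0,1] "here" : N
    [1,2] "heard" : (S\PP)\N
  [2,6] S\(S\PP)   >
    [2,3] "a" : (S\(S\PP))/N
    [3,6] N   >
      [3,5] N/NP   <
        [3,4] "read" : S
        [4,5] "every" : (N/NP)\S
      [5,6] "slowly" : NP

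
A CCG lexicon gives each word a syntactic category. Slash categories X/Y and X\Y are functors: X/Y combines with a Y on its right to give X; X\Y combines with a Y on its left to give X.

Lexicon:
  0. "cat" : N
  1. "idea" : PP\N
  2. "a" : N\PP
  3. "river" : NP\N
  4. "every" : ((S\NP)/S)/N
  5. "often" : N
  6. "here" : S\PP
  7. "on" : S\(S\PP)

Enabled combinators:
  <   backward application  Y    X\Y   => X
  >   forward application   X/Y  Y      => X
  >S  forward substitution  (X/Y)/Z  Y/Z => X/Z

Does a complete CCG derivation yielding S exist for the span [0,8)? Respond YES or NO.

[0,8] S   <
  [0,4] NP   <
    [0,3] N   <
      [0,2] PP   <
        [0,1] "cat" : N
        [1,2] "idea" : PP\N
      [2,3] "a" : N\PP
    [3,4] "river" : NP\N
  [4,8] S\NP   >
    [4,6] (S\NP)/S   >
      [4,5] "every" : ((S\NP)/S)/N
      [5,6] "often" : N
    [6,8] S   <
      [6,7] "here" : S\PP
      [7,8] "on" : S\(S\PP)

YES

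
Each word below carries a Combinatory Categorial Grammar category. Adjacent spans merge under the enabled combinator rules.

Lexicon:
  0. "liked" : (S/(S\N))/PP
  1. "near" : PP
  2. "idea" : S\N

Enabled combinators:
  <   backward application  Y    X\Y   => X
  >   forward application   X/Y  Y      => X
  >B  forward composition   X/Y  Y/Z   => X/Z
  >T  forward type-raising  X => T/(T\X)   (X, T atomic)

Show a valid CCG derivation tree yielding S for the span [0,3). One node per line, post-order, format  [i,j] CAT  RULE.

[0,3] S   >
  [0,2] S/(S\N)   >
    [0,1] "liked" : (S/(S\N))/PP
    [1,2] "near" : PP
  [2,3] "idea" : S\N

[0,1] (S/(S\N))/PP  lex  "liked"
[1,2] PP  lex  "near"
[0,2] S/(S\N)  >  k=1
[2,3] S\N  lex  "idea"
[0,3] S  >  k=2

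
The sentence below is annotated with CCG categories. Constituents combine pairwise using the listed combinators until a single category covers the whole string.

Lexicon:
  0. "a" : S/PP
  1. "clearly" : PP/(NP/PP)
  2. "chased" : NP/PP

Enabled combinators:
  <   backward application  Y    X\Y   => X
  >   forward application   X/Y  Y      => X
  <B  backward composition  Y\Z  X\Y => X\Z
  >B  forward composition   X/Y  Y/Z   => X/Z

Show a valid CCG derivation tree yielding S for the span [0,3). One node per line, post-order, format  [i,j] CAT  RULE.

[0,3] S   >
  [0,1] "a" : S/PP
  [1,3] PP   >
    [1,2] "clearly" : PP/(NP/PP)
    [2,3] "chased" : NP/PP

[0,1] S/PP  lex  "a"
[1,2] PP/(NP/PP)  lex  "clearly"
[2,3] NP/PP  lex  "chased"
[1,3] PP  >  k=2
[0,3] S  >  k=1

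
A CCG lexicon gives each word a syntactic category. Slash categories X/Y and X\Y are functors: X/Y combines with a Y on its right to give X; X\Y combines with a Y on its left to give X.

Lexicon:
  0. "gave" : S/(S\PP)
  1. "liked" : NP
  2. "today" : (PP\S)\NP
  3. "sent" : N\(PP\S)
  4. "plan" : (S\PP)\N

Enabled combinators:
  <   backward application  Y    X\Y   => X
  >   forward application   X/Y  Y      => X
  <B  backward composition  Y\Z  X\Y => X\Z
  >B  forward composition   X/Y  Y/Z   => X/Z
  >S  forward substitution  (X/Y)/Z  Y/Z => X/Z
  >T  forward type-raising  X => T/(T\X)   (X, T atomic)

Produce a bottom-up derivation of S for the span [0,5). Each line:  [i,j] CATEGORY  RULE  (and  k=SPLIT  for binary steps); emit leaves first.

[0,1] S/(S\PP)  lex  "gave"
[1,2] NP  lex  "liked"
[2,3] (PP\S)\NP  lex  "today"
[1,3] PP\S  <  k=2
[3,4] N\(PP\S)  lex  "sent"
[1,4] N  <  k=3
[4,5] (S\PP)\N  lex  "plan"
[1,5] S\PP  <  k=4
[0,5] S  >  k=1

[0,5] S   >
  [0,1] "gave" : S/(S\PP)
  [1,5] S\PP   <
    [1,4] N   <
      [1,3] PP\S   <
        [1,2] "liked" : NP
        [2,3] "today" : (PP\S)\NP
      [3,4] "sent" : N\(PP\S)
    [4,5] "plan" : (S\PP)\N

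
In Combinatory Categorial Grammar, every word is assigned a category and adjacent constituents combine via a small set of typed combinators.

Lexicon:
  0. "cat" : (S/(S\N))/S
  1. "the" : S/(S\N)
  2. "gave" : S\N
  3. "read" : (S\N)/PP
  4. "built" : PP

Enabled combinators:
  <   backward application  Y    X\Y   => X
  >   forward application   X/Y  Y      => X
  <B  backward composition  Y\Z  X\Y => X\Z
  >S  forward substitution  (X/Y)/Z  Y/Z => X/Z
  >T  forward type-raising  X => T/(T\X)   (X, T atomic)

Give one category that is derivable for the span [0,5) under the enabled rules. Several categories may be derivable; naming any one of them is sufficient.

S

[0,5] S   >
  [0,3] S/(S\N)   >
    [0,1] "cat" : (S/(S\N))/S
    [1,3] S   >
      [1,2] "the" : S/(S\N)
      [2,3] "gave" : S\N
  [3,5] S\N   >
    [3,4] "read" : (S\N)/PP
    [4,5] "built" : PP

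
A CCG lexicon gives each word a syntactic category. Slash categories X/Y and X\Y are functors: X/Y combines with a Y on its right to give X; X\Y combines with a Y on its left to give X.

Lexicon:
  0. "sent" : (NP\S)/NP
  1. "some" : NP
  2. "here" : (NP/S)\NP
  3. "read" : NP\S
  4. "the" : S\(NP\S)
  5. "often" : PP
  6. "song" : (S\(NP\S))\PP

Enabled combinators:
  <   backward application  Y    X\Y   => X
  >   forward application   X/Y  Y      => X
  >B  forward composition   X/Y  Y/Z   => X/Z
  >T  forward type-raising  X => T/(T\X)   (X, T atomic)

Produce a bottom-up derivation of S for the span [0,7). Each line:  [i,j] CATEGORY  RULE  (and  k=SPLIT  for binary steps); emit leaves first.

[0,7] S   <
  [0,5] NP\S   >
    [0,1] "sent" : (NP\S)/NP
    [1,5] NP   >
      [1,3] NP/S   <
        [1,2] "some" : NP
        [2,3] "here" : (NP/S)\NP
      [3,5] S   <
        [3,4] "read" : NP\S
        [4,5] "the" : S\(NP\S)
  [5,7] S\(NP\S)   <
    [5,6] "often" : PP
    [6,7] "song" : (S\(NP\S))\PP

[0,1] (NP\S)/NP  lex  "sent"
[1,2] NP  lex  "some"
[2,3] (NP/S)\NP  lex  "here"
[1,3] NP/S  <  k=2
[3,4] NP\S  lex  "read"
[4,5] S\(NP\S)  lex  "the"
[3,5] S  <  k=4
[1,5] NP  >  k=3
[0,5] NP\S  >  k=1
[5,6] PP  lex  "often"
[6,7] (S\(NP\S))\PP  lex  "song"
[5,7] S\(NP\S)  <  k=6
[0,7] S  <  k=5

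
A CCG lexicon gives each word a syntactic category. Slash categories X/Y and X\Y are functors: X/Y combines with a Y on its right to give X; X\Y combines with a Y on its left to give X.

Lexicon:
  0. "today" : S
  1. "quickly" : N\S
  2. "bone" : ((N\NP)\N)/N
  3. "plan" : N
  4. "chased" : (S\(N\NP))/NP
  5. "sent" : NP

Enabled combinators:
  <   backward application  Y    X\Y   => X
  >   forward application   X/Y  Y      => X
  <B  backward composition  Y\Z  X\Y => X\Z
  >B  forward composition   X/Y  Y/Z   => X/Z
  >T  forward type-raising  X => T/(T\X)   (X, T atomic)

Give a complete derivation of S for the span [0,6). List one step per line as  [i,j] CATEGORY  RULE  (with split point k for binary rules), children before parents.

[0,1] S  lex  "today"
[0,1] N/(N\S)  >T
[1,2] N\S  lex  "quickly"
[0,2] N  >  k=1
[2,3] ((N\NP)\N)/N  lex  "bone"
[3,4] N  lex  "plan"
[2,4] (N\NP)\N  >  k=3
[0,4] N\NP  <  k=2
[4,5] (S\(N\NP))/NP  lex  "chased"
[5,6] NP  lex  "sent"
[4,6] S\(N\NP)  >  k=5
[0,6] S  <  k=4

[0,6] S   <
  [0,4] N\NP   <
    [0,2] N   >
      [0,1] N/(N\S)   >T
        [0,1] "today" : S
      [1,2] "quickly" : N\S
    [2,4] (N\NP)\N   >
      [2,3] "bone" : ((N\NP)\N)/N
      [3,4] "plan" : N
  [4,6] S\(N\NP)   >
    [4,5] "chased" : (S\(N\NP))/NP
    [5,6] "sent" : NP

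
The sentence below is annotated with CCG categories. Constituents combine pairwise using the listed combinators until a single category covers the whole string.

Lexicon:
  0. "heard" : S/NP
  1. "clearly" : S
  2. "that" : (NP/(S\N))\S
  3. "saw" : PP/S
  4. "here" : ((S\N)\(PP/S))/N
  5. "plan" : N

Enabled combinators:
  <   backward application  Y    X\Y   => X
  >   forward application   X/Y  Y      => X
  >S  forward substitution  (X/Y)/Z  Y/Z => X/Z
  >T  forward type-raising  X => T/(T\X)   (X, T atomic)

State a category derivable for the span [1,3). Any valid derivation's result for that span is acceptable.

[0,6] S   >
  [0,1] "heard" : S/NP
  [1,6] NP   >
    [1,3] NP/(S\N)   <
      [1,2] "clearly" : S
      [2,3] "that" : (NP/(S\N))\S
    [3,6] S\N   <
      [3,4] "saw" : PP/S
      [4,6] (S\N)\(PP/S)   >
        [4,5] "here" : ((S\N)\(PP/S))/N
        [5,6] "plan" : N

NP/(S\N)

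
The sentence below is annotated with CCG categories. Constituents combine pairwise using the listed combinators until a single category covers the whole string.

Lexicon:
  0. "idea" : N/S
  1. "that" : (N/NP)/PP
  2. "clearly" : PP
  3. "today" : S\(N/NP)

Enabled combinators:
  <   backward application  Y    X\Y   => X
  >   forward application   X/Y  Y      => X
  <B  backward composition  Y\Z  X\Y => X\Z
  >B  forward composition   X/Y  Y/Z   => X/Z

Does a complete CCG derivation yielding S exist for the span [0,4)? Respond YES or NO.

N/S (N/NP)/PP PP S\(N/NP)
CKY chart[0,4] = {N}; S ∉ chart

NO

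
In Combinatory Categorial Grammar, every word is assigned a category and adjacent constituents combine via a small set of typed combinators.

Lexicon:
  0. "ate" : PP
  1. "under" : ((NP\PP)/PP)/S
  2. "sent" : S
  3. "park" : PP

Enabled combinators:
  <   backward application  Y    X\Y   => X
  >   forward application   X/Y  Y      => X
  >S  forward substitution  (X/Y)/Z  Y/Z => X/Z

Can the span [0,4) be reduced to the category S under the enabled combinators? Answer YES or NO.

NO

PP ((NP\PP)/PP)/S S PP
CKY chart[0,4] = {NP}; S ∉ chart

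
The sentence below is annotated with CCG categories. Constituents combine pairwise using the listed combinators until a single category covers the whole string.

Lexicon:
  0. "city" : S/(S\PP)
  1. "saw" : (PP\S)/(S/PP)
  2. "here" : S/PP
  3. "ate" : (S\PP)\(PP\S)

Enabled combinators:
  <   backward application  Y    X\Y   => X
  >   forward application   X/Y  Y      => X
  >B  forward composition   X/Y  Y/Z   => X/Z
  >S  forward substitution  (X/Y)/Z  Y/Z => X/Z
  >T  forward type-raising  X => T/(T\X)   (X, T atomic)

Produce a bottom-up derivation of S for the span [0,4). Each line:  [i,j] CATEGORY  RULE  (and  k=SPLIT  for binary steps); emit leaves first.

[0,1] S/(S\PP)  lex  "city"
[1,2] (PP\S)/(S/PP)  lex  "saw"
[2,3] S/PP  lex  "here"
[1,3] PP\S  >  k=2
[3,4] (S\PP)\(PP\S)  lex  "ate"
[1,4] S\PP  <  k=3
[0,4] S  >  k=1

[0,4] S   >
  [0,1] "city" : S/(S\PP)
  [1,4] S\PP   <
    [1,3] PP\S   >
      [1,2] "saw" : (PP\S)/(S/PP)
      [2,3] "here" : S/PP
    [3,4] "ate" : (S\PP)\(PP\S)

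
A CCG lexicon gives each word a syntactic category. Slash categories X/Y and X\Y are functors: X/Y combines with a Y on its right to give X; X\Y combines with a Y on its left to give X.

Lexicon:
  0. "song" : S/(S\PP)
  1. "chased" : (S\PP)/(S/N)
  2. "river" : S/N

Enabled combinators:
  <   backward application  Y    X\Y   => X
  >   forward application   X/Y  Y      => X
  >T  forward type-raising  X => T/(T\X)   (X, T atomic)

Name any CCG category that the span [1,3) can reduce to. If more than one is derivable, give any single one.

S\PP

[0,3] S   >
  [0,1] "song" : S/(S\PP)
  [1,3] S\PP   >
    [1,2] "chased" : (S\PP)/(S/N)
    [2,3] "river" : S/N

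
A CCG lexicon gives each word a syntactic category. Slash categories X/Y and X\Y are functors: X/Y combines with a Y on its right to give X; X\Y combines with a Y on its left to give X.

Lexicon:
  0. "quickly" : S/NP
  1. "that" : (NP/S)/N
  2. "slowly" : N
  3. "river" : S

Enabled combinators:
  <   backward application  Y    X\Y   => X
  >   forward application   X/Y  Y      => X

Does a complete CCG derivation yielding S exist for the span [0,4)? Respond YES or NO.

[0,4] S   >
  [0,1] "quickly" : S/NP
  [1,4] NP   >
    [1,3] NP/S   >
      [1,2] "that" : (NP/S)/N
      [2,3] "slowly" : N
    [3,4] "river" : S

YES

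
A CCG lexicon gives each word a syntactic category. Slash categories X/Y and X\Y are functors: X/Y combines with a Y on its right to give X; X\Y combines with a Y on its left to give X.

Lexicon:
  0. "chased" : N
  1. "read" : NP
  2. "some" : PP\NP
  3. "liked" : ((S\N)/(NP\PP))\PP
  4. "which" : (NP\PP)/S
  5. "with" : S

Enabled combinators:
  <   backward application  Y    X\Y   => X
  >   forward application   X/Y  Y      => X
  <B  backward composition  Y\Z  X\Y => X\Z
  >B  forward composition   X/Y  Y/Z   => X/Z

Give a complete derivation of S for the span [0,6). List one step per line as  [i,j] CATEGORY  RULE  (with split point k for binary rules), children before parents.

[0,1] N  lex  "chased"
[1,2] NP  lex  "read"
[2,3] PP\NP  lex  "some"
[1,3] PP  <  k=2
[3,4] ((S\N)/(NP\PP))\PP  lex  "liked"
[1,4] (S\N)/(NP\PP)  <  k=3
[4,5] (NP\PP)/S  lex  "which"
[5,6] S  lex  "with"
[4,6] NP\PP  >  k=5
[1,6] S\N  >  k=4
[0,6] S  <  k=1

[0,6] S   <
  [0,1] "chased" : N
  [1,6] S\N   >
    [1,4] (S\N)/(NP\PP)   <
      [1,3] PP   <
        [1,2] "read" : NP
        [2,3] "some" : PP\NP
      [3,4] "liked" : ((S\N)/(NP\PP))\PP
    [4,6] NP\PP   >
      [4,5] "which" : (NP\PP)/S
      [5,6] "with" : S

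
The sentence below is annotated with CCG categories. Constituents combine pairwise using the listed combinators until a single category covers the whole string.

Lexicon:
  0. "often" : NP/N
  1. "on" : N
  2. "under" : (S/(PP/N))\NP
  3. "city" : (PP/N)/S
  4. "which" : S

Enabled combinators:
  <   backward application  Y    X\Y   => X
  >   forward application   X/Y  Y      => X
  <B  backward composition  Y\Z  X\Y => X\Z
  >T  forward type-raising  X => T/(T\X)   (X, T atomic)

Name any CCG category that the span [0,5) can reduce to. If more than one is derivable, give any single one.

S

[0,5] S   >
  [0,3] S/(PP/N)   <
    [0,2] NP   >
      [0,1] "often" : NP/N
      [1,2] "on" : N
    [2,3] "under" : (S/(PP/N))\NP
  [3,5] PP/N   >
    [3,4] "city" : (PP/N)/S
    [4,5] "which" : S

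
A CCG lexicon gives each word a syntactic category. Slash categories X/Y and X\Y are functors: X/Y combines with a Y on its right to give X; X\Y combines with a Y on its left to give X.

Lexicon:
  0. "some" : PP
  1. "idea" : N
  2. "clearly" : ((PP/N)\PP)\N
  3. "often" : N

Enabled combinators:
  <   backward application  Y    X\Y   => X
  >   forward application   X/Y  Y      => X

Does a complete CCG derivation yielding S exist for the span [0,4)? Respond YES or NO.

PP N ((PP/N)\PP)\N N
CKY chart[0,4] = {PP}; S ∉ chart

NO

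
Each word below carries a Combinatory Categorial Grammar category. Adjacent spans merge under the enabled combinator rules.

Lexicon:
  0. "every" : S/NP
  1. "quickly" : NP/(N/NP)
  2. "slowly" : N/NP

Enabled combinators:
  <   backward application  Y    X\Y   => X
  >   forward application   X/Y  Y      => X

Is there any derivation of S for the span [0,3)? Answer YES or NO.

[0,3] S   >
  [0,1] "every" : S/NP
  [1,3] NP   >
    [1,2] "quickly" : NP/(N/NP)
    [2,3] "slowly" : N/NP

YES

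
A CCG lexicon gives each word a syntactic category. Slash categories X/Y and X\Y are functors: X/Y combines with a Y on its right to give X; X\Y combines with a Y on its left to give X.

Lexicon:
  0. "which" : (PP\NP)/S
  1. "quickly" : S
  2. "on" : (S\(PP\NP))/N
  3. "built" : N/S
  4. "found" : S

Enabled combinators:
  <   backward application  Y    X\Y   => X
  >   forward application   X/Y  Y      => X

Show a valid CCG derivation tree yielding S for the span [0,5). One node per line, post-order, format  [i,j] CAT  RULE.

[0,1] (PP\NP)/S  lex  "which"
[1,2] S  lex  "quickly"
[0,2] PP\NP  >  k=1
[2,3] (S\(PP\NP))/N  lex  "on"
[3,4] N/S  lex  "built"
[4,5] S  lex  "found"
[3,5] N  >  k=4
[2,5] S\(PP\NP)  >  k=3
[0,5] S  <  k=2

[0,5] S   <
  [0,2] PP\NP   >
    [0,1] "which" : (PP\NP)/S
    [1,2] "quickly" : S
  [2,5] S\(PP\NP)   >
    [2,3] "on" : (S\(PP\NP))/N
    [3,5] N   >
      [3,4] "built" : N/S
      [4,5] "found" : S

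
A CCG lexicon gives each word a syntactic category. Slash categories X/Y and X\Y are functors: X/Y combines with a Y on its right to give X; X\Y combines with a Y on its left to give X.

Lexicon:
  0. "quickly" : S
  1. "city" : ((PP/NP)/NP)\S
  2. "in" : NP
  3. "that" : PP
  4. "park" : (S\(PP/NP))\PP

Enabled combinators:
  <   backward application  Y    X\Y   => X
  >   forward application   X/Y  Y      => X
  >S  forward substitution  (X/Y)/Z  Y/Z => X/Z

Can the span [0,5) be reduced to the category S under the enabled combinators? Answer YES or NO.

[0,5] S   <
  [0,3] PP/NP   >
    [0,2] (PP/NP)/NP   <
      [0,1] "quickly" : S
      [1,2] "city" : ((PP/NP)/NP)\S
    [2,3] "in" : NP
  [3,5] S\(PP/NP)   <
    [3,4] "that" : PP
    [4,5] "park" : (S\(PP/NP))\PP

YES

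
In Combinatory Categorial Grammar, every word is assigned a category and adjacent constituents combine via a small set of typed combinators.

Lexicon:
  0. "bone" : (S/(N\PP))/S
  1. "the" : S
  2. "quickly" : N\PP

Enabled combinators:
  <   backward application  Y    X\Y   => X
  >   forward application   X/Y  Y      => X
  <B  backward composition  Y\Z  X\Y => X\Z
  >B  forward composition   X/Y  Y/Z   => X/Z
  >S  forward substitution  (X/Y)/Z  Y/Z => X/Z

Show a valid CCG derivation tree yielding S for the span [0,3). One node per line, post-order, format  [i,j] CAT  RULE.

[0,1] (S/(N\PP))/S  lex  "bone"
[1,2] S  lex  "the"
[0,2] S/(N\PP)  >  k=1
[2,3] N\PP  lex  "quickly"
[0,3] S  >  k=2

[0,3] S   >
  [0,2] S/(N\PP)   >
    [0,1] "bone" : (S/(N\PP))/S
    [1,2] "the" : S
  [2,3] "quickly" : N\PP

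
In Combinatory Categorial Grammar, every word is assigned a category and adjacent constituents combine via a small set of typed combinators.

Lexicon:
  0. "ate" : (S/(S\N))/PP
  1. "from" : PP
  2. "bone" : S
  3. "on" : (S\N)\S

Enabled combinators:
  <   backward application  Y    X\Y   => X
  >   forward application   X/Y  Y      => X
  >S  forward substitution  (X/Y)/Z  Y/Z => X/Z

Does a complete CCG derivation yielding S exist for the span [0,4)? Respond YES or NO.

[0,4] S   >
  [0,2] S/(S\N)   >
    [0,1] "ate" : (S/(S\N))/PP
    [1,2] "from" : PP
  [2,4] S\N   <
    [2,3] "bone" : S
    [3,4] "on" : (S\N)\S

YES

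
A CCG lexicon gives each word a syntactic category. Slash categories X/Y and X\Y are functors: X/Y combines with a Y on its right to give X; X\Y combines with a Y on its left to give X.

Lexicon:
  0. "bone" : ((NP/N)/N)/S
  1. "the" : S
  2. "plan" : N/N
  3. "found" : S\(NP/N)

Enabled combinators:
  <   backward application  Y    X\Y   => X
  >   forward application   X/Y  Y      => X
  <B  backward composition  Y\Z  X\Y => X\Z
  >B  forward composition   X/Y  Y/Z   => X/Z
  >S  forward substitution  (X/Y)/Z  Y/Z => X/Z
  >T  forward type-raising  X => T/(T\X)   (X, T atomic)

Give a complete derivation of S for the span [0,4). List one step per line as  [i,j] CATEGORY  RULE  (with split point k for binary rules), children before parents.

[0,4] S   <
  [0,3] NP/N   >S
    [0,2] (NP/N)/N   >
      [0,1] "bone" : ((NP/N)/N)/S
      [1,2] "the" : S
    [2,3] "plan" : N/N
  [3,4] "found" : S\(NP/N)

[0,1] ((NP/N)/N)/S  lex  "bone"
[1,2] S  lex  "the"
[0,2] (NP/N)/N  >  k=1
[2,3] N/N  lex  "plan"
[0,3] NP/N  >S  k=2
[3,4] S\(NP/N)  lex  "found"
[0,4] S  <  k=3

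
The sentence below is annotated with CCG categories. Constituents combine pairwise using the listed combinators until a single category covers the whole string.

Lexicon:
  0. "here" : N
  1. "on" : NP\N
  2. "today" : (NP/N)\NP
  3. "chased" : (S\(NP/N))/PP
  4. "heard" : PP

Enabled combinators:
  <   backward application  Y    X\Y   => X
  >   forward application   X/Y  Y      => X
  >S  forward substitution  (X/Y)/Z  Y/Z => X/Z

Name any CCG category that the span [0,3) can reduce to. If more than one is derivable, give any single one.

[0,5] S   <
  [0,3] NP/N   <
    [0,2] NP   <
      [0,1] "here" : N
      [1,2] "on" : NP\N
    [2,3] "today" : (NP/N)\NP
  [3,5] S\(NP/N)   >
    [3,4] "chased" : (S\(NP/N))/PP
    [4,5] "heard" : PP

NP/N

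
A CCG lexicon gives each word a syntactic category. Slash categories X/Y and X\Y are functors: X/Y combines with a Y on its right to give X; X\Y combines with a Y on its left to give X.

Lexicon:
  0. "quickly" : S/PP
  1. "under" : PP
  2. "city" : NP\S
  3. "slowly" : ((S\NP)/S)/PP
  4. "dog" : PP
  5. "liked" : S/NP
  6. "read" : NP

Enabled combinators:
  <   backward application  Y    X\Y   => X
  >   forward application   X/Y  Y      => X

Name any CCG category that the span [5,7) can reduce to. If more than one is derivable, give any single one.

[0,7] S   <
  [0,3] NP   <
    [0,2] S   >
      [0,1] "quickly" : S/PP
      [1,2] "under" : PP
    [2,3] "city" : NP\S
  [3,7] S\NP   >
    [3,5] (S\NP)/S   >
      [3,4] "slowly" : ((S\NP)/S)/PP
      [4,5] "dog" : PP
    [5,7] S   >
      [5,6] "liked" : S/NP
      [6,7] "read" : NP

S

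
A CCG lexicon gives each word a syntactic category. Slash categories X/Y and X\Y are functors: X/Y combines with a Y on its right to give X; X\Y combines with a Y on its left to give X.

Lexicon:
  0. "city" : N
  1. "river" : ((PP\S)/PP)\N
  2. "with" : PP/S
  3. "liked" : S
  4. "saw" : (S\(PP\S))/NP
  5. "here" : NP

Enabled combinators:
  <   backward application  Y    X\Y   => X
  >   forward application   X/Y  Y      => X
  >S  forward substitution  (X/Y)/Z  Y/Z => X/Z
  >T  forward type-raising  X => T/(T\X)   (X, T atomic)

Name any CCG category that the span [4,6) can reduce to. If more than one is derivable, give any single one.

S\(PP\S)

[0,6] S   <
  [0,4] PP\S   >
    [0,2] (PP\S)/PP   <
      [0,1] "city" : N
      [1,2] "river" : ((PP\S)/PP)\N
    [2,4] PP   >
      [2,3] "with" : PP/S
      [3,4] "liked" : S
  [4,6] S\(PP\S)   >
    [4,5] "saw" : (S\(PP\S))/NP
    [5,6] "here" : NP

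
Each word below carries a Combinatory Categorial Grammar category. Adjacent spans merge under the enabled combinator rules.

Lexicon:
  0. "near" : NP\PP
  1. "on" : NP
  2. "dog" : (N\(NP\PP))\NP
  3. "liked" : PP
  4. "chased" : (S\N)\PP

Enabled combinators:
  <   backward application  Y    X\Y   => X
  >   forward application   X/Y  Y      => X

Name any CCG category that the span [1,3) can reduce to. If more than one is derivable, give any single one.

[0,5] S   <
  [0,3] N   <
    [0,1] "near" : NP\PP
    [1,3] N\(NP\PP)   <
      [1,2] "on" : NP
      [2,3] "dog" : (N\(NP\PP))\NP
  [3,5] S\N   <
    [3,4] "liked" : PP
    [4,5] "chased" : (S\N)\PP

N\(NP\PP)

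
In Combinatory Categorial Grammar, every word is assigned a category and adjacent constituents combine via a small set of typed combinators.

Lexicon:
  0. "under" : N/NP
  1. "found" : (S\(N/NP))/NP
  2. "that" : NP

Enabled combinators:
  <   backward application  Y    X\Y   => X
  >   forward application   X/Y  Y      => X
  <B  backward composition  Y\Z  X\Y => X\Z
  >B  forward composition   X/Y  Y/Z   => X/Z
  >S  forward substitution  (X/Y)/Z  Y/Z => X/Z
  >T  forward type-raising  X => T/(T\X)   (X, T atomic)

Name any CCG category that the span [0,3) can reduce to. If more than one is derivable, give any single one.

S

[0,3] S   <
  [0,1] "under" : N/NP
  [1,3] S\(N/NP)   >
    [1,2] "found" : (S\(N/NP))/NP
    [2,3] "that" : NP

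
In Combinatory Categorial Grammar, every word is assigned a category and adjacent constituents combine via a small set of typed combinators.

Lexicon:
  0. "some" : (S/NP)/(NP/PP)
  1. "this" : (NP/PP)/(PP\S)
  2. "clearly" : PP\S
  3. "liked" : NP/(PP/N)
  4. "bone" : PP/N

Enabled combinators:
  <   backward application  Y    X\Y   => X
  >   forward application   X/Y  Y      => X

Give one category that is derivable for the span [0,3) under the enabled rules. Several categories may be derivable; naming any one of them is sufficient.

[0,5] S   >
  [0,3] S/NP   >
    [0,1] "some" : (S/NP)/(NP/PP)
    [1,3] NP/PP   >
      [1,2] "this" : (NP/PP)/(PP\S)
      [2,3] "clearly" : PP\S
  [3,5] NP   >
    [3,4] "liked" : NP/(PP/N)
    [4,5] "bone" : PP/N

S/NP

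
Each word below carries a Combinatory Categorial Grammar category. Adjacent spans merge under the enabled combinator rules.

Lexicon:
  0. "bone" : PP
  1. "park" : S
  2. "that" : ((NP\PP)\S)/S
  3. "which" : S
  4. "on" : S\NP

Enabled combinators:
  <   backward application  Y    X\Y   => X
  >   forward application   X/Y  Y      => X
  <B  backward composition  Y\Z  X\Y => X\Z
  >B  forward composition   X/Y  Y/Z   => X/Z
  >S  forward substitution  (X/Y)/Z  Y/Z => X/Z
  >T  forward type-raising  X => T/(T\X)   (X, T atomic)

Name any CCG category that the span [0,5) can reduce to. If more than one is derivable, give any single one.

S

[0,5] S   <
  [0,4] NP   <
    [0,1] "bone" : PP
    [1,4] NP\PP   <
      [1,2] "park" : S
      [2,4] (NP\PP)\S   >
        [2,3] "that" : ((NP\PP)\S)/S
        [3,4] "which" : S
  [4,5] "on" : S\NP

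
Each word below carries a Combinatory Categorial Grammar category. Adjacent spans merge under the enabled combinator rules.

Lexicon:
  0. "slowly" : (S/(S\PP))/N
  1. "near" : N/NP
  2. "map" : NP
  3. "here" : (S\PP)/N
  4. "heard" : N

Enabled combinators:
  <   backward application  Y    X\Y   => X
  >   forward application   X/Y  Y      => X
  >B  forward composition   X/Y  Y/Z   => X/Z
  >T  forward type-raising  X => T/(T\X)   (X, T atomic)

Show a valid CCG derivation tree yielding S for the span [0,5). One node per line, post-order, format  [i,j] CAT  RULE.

[0,5] S   >
  [0,3] S/(S\PP)   >
    [0,1] "slowly" : (S/(S\PP))/N
    [1,3] N   >
      [1,2] "near" : N/NP
      [2,3] "map" : NP
  [3,5] S\PP   >
    [3,4] "here" : (S\PP)/N
    [4,5] "heard" : N

[0,1] (S/(S\PP))/N  lex  "slowly"
[1,2] N/NP  lex  "near"
[2,3] NP  lex  "map"
[1,3] N  >  k=2
[0,3] S/(S\PP)  >  k=1
[3,4] (S\PP)/N  lex  "here"
[4,5] N  lex  "heard"
[3,5] S\PP  >  k=4
[0,5] S  >  k=3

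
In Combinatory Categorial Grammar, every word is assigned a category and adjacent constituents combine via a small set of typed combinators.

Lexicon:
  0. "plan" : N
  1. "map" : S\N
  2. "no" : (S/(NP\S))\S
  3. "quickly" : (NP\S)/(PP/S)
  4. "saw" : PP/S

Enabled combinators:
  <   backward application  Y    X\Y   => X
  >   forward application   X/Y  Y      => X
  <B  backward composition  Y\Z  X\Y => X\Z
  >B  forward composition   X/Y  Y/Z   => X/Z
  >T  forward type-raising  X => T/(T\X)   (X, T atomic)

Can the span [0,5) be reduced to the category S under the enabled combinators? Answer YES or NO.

YES

[0,5] S   >
  [0,3] S/(NP\S)   <
    [0,2] S   <
      [0,1] "plan" : N
      [1,2] "map" : S\N
    [2,3] "no" : (S/(NP\S))\S
  [3,5] NP\S   >
    [3,4] "quickly" : (NP\S)/(PP/S)
    [4,5] "saw" : PP/S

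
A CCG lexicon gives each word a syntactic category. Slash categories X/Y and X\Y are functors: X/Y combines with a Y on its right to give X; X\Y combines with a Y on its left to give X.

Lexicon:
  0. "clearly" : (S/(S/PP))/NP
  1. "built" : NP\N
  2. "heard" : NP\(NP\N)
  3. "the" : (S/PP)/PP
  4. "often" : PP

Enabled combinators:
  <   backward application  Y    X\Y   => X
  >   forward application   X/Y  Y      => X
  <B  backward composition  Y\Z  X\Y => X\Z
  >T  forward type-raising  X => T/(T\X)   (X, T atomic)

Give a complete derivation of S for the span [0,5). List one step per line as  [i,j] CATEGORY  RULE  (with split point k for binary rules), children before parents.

[0,1] (S/(S/PP))/NP  lex  "clearly"
[1,2] NP\N  lex  "built"
[2,3] NP\(NP\N)  lex  "heard"
[1,3] NP  <  k=2
[0,3] S/(S/PP)  >  k=1
[3,4] (S/PP)/PP  lex  "the"
[4,5] PP  lex  "often"
[3,5] S/PP  >  k=4
[0,5] S  >  k=3

[0,5] S   >
  [0,3] S/(S/PP)   >
    [0,1] "clearly" : (S/(S/PP))/NP
    [1,3] NP   <
      [1,2] "built" : NP\N
      [2,3] "heard" : NP\(NP\N)
  [3,5] S/PP   >
    [3,4] "the" : (S/PP)/PP
    [4,5] "often" : PP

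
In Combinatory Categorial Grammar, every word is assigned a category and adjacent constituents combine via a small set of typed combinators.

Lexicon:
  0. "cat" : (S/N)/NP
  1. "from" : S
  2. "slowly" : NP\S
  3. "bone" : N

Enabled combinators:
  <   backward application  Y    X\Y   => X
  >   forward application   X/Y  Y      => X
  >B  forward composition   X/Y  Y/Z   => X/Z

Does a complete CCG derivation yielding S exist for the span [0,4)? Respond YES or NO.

YES

[0,4] S   >
  [0,3] S/N   >
    [0,1] "cat" : (S/N)/NP
    [1,3] NP   <
      [1,2] "from" : S
      [2,3] "slowly" : NP\S
  [3,4] "bone" : N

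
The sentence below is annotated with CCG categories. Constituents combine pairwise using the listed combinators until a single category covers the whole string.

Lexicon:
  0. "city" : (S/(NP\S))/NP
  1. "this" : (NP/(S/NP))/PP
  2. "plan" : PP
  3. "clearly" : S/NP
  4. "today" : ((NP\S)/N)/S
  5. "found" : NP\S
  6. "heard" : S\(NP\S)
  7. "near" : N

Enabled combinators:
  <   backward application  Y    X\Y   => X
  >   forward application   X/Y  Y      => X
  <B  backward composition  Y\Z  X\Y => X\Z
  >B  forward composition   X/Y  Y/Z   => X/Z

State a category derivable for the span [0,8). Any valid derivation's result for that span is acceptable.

[0,8] S   >
  [0,4] S/(NP\S)   >
    [0,1] "city" : (S/(NP\S))/NP
    [1,4] NP   >
      [1,3] NP/(S/NP)   >
        [1,2] "this" : (NP/(S/NP))/PP
        [2,3] "plan" : PP
      [3,4] "clearly" : S/NP
  [4,8] NP\S   >
    [4,7] (NP\S)/N   >
      [4,5] "today" : ((NP\S)/N)/S
      [5,7] S   <
        [5,6] "found" : NP\S
        [6,7] "heard" : S\(NP\S)
    [7,8] "near" : N

S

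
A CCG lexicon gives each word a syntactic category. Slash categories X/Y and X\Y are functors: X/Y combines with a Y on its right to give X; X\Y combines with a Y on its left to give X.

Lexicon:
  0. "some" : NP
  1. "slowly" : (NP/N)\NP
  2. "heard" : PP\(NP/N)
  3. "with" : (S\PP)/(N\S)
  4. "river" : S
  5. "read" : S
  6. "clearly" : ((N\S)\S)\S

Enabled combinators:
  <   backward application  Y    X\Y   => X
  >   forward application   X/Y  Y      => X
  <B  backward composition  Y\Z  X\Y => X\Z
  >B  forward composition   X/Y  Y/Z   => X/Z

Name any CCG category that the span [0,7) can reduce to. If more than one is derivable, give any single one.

[0,7] S   <
  [0,1] "some" : NP
  [1,7] S\NP   <B
    [1,3] PP\NP   <B
      [1,2] "slowly" : (NP/N)\NP
      [2,3] "heard" : PP\(NP/N)
    [3,7] S\PP   >
      [3,4] "with" : (S\PP)/(N\S)
      [4,7] N\S   <
        [4,5] "river" : S
        [5,7] (N\S)\S   <
          [5,6] "read" : S
          [6,7] "clearly" : ((N\S)\S)\S

S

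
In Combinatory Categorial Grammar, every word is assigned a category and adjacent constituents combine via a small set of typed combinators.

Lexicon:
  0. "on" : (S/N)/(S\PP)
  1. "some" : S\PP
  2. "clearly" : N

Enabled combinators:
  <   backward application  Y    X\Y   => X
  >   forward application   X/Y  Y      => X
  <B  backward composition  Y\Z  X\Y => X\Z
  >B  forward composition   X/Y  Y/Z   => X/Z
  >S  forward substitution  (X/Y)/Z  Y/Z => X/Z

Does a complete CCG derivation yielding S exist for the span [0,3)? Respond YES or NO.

[0,3] S   >
  [0,2] S/N   >
    [0,1] "on" : (S/N)/(S\PP)
    [1,2] "some" : S\PP
  [2,3] "clearly" : N

YES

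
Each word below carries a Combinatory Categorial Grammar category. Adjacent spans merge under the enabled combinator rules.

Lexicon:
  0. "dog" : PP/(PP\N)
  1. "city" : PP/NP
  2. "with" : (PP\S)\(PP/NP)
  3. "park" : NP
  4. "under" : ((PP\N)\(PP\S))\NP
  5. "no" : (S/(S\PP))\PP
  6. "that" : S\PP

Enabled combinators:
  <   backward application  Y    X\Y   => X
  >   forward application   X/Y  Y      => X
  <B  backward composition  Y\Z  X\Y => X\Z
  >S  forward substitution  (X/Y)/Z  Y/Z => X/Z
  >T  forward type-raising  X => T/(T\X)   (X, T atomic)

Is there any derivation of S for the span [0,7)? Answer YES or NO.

YES

[0,7] S   >
  [0,6] S/(S\PP)   <
    [0,5] PP   >
      [0,1] "dog" : PP/(PP\N)
      [1,5] PP\N   <
        [1,3] PP\S   <
          [1,2] "city" : PP/NP
          [2,3] "with" : (PP\S)\(PP/NP)
        [3,5] (PP\N)\(PP\S)   <
          [3,4] "park" : NP
          [4,5] "under" : ((PP\N)\(PP\S))\NP
    [5,6] "no" : (S/(S\PP))\PP
  [6,7] "that" : S\PP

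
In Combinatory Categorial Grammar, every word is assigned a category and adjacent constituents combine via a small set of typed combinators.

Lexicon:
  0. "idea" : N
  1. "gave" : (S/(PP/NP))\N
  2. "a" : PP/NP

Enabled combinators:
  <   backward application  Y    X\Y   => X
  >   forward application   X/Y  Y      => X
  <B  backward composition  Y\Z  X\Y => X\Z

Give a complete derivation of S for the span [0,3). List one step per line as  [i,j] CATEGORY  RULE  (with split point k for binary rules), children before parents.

[0,3] S   >
  [0,2] S/(PP/NP)   <
    [0,1] "idea" : N
    [1,2] "gave" : (S/(PP/NP))\N
  [2,3] "a" : PP/NP

[0,1] N  lex  "idea"
[1,2] (S/(PP/NP))\N  lex  "gave"
[0,2] S/(PP/NP)  <  k=1
[2,3] PP/NP  lex  "a"
[0,3] S  >  k=2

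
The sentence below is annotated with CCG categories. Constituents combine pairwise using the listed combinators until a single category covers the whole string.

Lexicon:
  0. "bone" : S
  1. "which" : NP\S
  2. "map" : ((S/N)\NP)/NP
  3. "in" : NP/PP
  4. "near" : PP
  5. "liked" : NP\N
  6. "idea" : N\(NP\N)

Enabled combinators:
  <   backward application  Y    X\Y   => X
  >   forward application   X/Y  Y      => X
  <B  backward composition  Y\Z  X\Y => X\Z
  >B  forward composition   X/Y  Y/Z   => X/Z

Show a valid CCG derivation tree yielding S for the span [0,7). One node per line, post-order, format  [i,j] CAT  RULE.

[0,1] S  lex  "bone"
[1,2] NP\S  lex  "which"
[0,2] NP  <  k=1
[2,3] ((S/N)\NP)/NP  lex  "map"
[3,4] NP/PP  lex  "in"
[4,5] PP  lex  "near"
[3,5] NP  >  k=4
[2,5] (S/N)\NP  >  k=3
[0,5] S/N  <  k=2
[5,6] NP\N  lex  "liked"
[6,7] N\(NP\N)  lex  "idea"
[5,7] N  <  k=6
[0,7] S  >  k=5

[0,7] S   >
  [0,5] S/N   <
    [0,2] NP   <
      [0,1] "bone" : S
      [1,2] "which" : NP\S
    [2,5] (S/N)\NP   >
      [2,3] "map" : ((S/N)\NP)/NP
      [3,5] NP   >
        [3,4] "in" : NP/PP
        [4,5] "near" : PP
  [5,7] N   <
    [5,6] "liked" : NP\N
    [6,7] "idea" : N\(NP\N)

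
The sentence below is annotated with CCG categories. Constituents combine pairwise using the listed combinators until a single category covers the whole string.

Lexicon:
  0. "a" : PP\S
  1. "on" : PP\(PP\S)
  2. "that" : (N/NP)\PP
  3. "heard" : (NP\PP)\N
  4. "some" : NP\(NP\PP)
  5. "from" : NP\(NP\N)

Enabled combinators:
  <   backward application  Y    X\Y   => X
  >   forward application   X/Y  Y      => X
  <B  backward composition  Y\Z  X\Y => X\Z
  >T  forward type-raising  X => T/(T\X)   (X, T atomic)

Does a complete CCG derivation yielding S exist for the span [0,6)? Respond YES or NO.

PP\S PP\(PP\S) (N/NP)\PP (NP\PP)\N NP\(NP\PP) NP\(NP\N)
CKY chart[0,6] = {N, N/(N\N), NP/(NP\N), PP/(PP\N), S/(S\N)}; S ∉ chart

NO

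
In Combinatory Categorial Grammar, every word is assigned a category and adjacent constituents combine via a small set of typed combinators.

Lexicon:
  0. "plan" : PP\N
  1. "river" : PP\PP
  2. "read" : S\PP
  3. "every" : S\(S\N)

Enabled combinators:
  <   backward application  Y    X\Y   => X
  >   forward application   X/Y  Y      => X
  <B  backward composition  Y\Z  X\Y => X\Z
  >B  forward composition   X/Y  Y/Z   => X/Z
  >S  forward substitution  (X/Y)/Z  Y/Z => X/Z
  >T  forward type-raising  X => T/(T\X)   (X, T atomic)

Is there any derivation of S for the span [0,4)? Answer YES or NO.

YES

[0,4] S   <
  [0,3] S\N   <B
    [0,1] "plan" : PP\N
    [1,3] S\PP   <B
      [1,2] "river" : PP\PP
      [2,3] "read" : S\PP
  [3,4] "every" : S\(S\N)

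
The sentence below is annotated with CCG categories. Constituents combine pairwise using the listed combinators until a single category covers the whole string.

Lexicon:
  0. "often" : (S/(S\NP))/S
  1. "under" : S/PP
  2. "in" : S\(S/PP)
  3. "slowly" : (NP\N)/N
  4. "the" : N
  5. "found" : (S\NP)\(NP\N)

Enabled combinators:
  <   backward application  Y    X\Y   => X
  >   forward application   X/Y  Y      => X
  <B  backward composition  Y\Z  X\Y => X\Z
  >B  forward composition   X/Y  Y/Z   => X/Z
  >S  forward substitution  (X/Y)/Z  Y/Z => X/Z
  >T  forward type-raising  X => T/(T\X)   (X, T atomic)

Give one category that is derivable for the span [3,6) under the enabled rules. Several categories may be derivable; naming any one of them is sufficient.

S\NP

[0,6] S   >
  [0,3] S/(S\NP)   >
    [0,1] "often" : (S/(S\NP))/S
    [1,3] S   <
      [1,2] "under" : S/PP
      [2,3] "in" : S\(S/PP)
  [3,6] S\NP   <
    [3,5] NP\N   >
      [3,4] "slowly" : (NP\N)/N
      [4,5] "the" : N
    [5,6] "found" : (S\NP)\(NP\N)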